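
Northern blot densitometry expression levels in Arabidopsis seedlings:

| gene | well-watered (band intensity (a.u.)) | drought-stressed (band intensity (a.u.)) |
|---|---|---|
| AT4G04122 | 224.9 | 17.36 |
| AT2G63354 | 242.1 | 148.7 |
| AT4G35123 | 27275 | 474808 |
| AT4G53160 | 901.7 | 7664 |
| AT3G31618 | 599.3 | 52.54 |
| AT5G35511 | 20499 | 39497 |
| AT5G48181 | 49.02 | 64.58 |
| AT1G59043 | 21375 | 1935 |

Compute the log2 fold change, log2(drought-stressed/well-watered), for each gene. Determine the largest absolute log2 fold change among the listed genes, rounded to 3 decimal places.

4.122

log2(17.36/224.9) = -3.695  (AT4G04122)
log2(148.7/242.1) = -0.703  (AT2G63354)
log2(474808/27275) = 4.122  (AT4G35123)
log2(7664/901.7) = 3.087  (AT4G53160)
log2(52.54/599.3) = -3.512  (AT3G31618)
log2(39497/20499) = 0.946  (AT5G35511)
log2(64.58/49.02) = 0.398  (AT5G48181)
log2(1935/21375) = -3.466  (AT1G59043)
The largest magnitude belongs to AT4G35123.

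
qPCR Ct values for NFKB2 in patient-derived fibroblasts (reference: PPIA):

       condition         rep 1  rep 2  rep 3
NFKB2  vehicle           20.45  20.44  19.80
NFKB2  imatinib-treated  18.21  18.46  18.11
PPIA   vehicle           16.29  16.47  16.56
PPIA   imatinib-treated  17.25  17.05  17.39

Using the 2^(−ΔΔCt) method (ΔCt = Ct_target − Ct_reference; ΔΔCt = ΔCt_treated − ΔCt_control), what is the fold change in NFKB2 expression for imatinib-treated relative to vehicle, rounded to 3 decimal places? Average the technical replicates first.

Mean Ct: NFKB2 vehicle 20.230; NFKB2 imatinib-treated 18.260; PPIA vehicle 16.440; PPIA imatinib-treated 17.230
ΔCt(vehicle) = 20.230 − 16.440 = 3.790
ΔCt(imatinib-treated) = 18.260 − 17.230 = 1.030
ΔΔCt = 1.030 − 3.790 = -2.760
Fold change = 2^(−(-2.760)) = 2^2.760 = 6.7740

6.774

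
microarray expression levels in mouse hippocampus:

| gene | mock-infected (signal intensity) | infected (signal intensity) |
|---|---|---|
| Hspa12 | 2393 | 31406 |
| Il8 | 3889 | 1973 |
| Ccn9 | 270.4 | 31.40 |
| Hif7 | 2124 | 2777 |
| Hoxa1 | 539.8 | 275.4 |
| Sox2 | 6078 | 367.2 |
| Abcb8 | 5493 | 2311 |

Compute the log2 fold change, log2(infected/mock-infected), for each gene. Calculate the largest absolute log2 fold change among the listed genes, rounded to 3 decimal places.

log2(31406/2393) = 3.714  (Hspa12)
log2(1973/3889) = -0.979  (Il8)
log2(31.40/270.4) = -3.106  (Ccn9)
log2(2777/2124) = 0.387  (Hif7)
log2(275.4/539.8) = -0.971  (Hoxa1)
log2(367.2/6078) = -4.049  (Sox2)
log2(2311/5493) = -1.249  (Abcb8)
The largest magnitude belongs to Sox2.

4.049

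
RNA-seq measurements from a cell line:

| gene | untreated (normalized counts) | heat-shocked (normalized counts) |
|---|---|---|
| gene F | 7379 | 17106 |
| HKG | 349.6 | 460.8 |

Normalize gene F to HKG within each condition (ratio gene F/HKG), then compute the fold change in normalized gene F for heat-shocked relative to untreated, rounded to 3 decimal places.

1.759

gene F/HKG (untreated) = 7379 / 349.6 = 21.107
gene F/HKG (heat-shocked) = 17106 / 460.8 = 37.122
Fold change = 37.122 / 21.107 = 1.7588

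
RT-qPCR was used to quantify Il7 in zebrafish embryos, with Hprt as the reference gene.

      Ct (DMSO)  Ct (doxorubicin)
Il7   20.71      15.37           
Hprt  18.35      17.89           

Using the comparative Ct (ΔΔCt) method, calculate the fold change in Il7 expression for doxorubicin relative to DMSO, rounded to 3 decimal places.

ΔCt(DMSO) = 20.710 − 18.350 = 2.360
ΔCt(doxorubicin) = 15.370 − 17.890 = -2.520
ΔΔCt = -2.520 − 2.360 = -4.880
Fold change = 2^(−(-4.880)) = 2^4.880 = 29.4460

29.446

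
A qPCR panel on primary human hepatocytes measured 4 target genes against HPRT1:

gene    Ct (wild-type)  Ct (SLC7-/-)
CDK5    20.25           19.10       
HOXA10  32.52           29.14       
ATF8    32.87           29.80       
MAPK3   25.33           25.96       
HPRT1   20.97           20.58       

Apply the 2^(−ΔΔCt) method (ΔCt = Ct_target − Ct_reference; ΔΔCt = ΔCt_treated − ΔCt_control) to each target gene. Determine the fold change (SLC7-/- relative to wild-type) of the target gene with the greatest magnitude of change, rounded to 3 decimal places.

7.945

CDK5: ΔΔCt = (19.10−20.58) − (20.25−20.97) = -1.48 − (-0.72) = -0.76; fold change = 2^0.76 = 1.693
HOXA10: ΔΔCt = (29.14−20.58) − (32.52−20.97) = 8.56 − 11.55 = -2.99; fold change = 2^2.99 = 7.945
ATF8: ΔΔCt = (29.80−20.58) − (32.87−20.97) = 9.22 − 11.90 = -2.68; fold change = 2^2.68 = 6.409
MAPK3: ΔΔCt = (25.96−20.58) − (25.33−20.97) = 5.38 − 4.36 = 1.02; fold change = 2^-1.02 = 0.493
HOXA10 has the largest |ΔΔCt| = 2.99.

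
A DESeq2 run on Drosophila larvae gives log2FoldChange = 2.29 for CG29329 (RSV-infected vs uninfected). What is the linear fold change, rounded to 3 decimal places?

Fold change = 2^(2.29) = 4.8906

4.891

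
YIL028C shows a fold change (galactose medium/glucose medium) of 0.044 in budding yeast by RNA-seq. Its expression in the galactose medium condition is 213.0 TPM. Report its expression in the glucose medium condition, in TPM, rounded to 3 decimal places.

4840.909

glucose medium expression = 213.0 / 0.044 = 4840.909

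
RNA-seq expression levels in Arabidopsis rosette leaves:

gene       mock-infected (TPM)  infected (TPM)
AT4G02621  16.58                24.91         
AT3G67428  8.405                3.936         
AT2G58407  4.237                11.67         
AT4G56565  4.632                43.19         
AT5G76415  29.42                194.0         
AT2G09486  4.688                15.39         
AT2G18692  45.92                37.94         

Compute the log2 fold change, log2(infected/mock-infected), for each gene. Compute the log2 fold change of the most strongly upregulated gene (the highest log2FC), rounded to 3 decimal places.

3.221

log2(24.91/16.58) = 0.587  (AT4G02621)
log2(3.936/8.405) = -1.095  (AT3G67428)
log2(11.67/4.237) = 1.462  (AT2G58407)
log2(43.19/4.632) = 3.221  (AT4G56565)
log2(194.0/29.42) = 2.721  (AT5G76415)
log2(15.39/4.688) = 1.715  (AT2G09486)
log2(37.94/45.92) = -0.275  (AT2G18692)
AT4G56565 is most strongly upregulated.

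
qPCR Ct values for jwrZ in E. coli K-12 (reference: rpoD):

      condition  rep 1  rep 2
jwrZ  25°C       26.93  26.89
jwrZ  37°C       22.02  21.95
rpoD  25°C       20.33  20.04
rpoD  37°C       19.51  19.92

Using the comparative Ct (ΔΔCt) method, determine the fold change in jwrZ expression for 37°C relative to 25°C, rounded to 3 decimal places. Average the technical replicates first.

21.933

Mean Ct: jwrZ 25°C 26.910; jwrZ 37°C 21.985; rpoD 25°C 20.185; rpoD 37°C 19.715
ΔCt(25°C) = 26.910 − 20.185 = 6.725
ΔCt(37°C) = 21.985 − 19.715 = 2.270
ΔΔCt = 2.270 − 6.725 = -4.455
Fold change = 2^(−(-4.455)) = 2^4.455 = 21.9325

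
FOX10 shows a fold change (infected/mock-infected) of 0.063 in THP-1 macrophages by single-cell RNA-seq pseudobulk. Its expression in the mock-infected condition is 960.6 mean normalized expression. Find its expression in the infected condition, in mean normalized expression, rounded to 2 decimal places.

60.52

infected expression = 960.6 × 0.063 = 60.52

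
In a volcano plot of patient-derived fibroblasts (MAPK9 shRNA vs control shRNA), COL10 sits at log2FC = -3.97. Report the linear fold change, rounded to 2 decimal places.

0.06

Fold change = 2^(-3.97) = 0.064
That is, COL10 drops to 6.4% of the control shRNA level.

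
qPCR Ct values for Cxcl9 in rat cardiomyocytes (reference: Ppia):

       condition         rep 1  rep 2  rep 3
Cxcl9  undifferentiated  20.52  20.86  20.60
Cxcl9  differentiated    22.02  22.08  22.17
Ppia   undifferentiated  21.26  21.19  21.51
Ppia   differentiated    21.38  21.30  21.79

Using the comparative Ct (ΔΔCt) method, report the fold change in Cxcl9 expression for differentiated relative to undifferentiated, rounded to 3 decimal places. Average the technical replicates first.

0.418

Mean Ct: Cxcl9 undifferentiated 20.660; Cxcl9 differentiated 22.090; Ppia undifferentiated 21.320; Ppia differentiated 21.490
ΔCt(undifferentiated) = 20.660 − 21.320 = -0.660
ΔCt(differentiated) = 22.090 − 21.490 = 0.600
ΔΔCt = 0.600 − (-0.660) = 1.260
Fold change = 2^(−1.260) = 0.4175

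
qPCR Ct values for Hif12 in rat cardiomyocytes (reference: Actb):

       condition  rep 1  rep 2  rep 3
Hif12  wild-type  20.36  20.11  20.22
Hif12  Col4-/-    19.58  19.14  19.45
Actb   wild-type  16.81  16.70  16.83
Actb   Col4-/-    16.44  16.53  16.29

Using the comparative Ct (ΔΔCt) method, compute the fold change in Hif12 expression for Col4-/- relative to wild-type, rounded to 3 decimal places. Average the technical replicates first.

1.395

Mean Ct: Hif12 wild-type 20.230; Hif12 Col4-/- 19.390; Actb wild-type 16.780; Actb Col4-/- 16.420
ΔCt(wild-type) = 20.230 − 16.780 = 3.450
ΔCt(Col4-/-) = 19.390 − 16.420 = 2.970
ΔΔCt = 2.970 − 3.450 = -0.480
Fold change = 2^(−(-0.480)) = 2^0.480 = 1.3947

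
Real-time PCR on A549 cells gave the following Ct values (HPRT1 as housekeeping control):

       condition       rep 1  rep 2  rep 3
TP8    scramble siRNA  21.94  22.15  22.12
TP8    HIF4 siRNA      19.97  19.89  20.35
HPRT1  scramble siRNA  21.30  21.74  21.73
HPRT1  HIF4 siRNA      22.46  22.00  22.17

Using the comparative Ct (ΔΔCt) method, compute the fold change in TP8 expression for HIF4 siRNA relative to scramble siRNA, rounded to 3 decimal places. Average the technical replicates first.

Mean Ct: TP8 scramble siRNA 22.070; TP8 HIF4 siRNA 20.070; HPRT1 scramble siRNA 21.590; HPRT1 HIF4 siRNA 22.210
ΔCt(scramble siRNA) = 22.070 − 21.590 = 0.480
ΔCt(HIF4 siRNA) = 20.070 − 22.210 = -2.140
ΔΔCt = -2.140 − 0.480 = -2.620
Fold change = 2^(−(-2.620)) = 2^2.620 = 6.1475

6.148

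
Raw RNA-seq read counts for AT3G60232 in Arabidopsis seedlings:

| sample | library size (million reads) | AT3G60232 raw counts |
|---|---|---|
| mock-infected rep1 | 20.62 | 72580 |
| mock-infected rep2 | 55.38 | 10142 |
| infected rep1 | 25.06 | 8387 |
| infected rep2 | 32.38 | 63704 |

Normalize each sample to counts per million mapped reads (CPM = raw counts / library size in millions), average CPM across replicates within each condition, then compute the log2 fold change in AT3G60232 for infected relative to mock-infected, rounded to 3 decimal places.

CPM(mock-infected rep1) = 72580 / 20.62 = 3519.8836
CPM(mock-infected rep2) = 10142 / 55.38 = 183.1347
CPM(infected rep1) = 8387 / 25.06 = 334.6768
CPM(infected rep2) = 63704 / 32.38 = 1967.3873
mean CPM(mock-infected) = 1851.5092; mean CPM(infected) = 1151.0320
Fold change = 1151.0320 / 1851.5092 = 0.62167
log2(0.62167) = -0.6858

-0.686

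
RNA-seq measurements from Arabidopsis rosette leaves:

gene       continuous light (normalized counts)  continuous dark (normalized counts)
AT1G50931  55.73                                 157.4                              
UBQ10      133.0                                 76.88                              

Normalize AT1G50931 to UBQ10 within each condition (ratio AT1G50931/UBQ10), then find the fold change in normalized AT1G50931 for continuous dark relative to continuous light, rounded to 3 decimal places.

4.886

AT1G50931/UBQ10 (continuous light) = 55.73 / 133.0 = 0.41902
AT1G50931/UBQ10 (continuous dark) = 157.4 / 76.88 = 2.0473
Fold change = 2.0473 / 0.41902 = 4.8860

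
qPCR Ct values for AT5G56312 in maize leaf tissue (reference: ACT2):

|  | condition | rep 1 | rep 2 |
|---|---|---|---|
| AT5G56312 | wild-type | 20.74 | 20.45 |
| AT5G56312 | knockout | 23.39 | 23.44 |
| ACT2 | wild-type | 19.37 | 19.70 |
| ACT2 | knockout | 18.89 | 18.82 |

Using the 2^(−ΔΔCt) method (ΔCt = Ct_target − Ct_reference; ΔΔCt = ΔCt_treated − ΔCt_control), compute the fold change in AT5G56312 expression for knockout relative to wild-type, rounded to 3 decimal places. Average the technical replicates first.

0.088

Mean Ct: AT5G56312 wild-type 20.595; AT5G56312 knockout 23.415; ACT2 wild-type 19.535; ACT2 knockout 18.855
ΔCt(wild-type) = 20.595 − 19.535 = 1.060
ΔCt(knockout) = 23.415 − 18.855 = 4.560
ΔΔCt = 4.560 − 1.060 = 3.500
Fold change = 2^(−3.500) = 0.0884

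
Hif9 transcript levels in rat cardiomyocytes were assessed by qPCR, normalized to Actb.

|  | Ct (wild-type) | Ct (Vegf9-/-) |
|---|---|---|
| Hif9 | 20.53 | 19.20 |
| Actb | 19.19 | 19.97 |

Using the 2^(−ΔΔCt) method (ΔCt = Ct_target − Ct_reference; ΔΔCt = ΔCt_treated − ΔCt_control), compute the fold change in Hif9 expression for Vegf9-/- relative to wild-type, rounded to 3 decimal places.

ΔCt(wild-type) = 20.530 − 19.190 = 1.340
ΔCt(Vegf9-/-) = 19.200 − 19.970 = -0.770
ΔΔCt = -0.770 − 1.340 = -2.110
Fold change = 2^(−(-2.110)) = 2^2.110 = 4.3169

4.317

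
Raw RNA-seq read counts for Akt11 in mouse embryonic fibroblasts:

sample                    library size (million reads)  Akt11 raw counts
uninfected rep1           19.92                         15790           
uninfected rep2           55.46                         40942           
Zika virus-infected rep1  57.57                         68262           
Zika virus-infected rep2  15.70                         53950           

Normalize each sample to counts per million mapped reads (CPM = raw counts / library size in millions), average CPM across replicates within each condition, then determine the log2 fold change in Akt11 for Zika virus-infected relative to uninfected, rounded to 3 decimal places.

1.594

CPM(uninfected rep1) = 15790 / 19.92 = 792.6707
CPM(uninfected rep2) = 40942 / 55.46 = 738.2257
CPM(Zika virus-infected rep1) = 68262 / 57.57 = 1185.7217
CPM(Zika virus-infected rep2) = 53950 / 15.70 = 3436.3057
mean CPM(uninfected) = 765.4482; mean CPM(Zika virus-infected) = 2311.0137
Fold change = 2311.0137 / 765.4482 = 3.01916
log2(3.01916) = 1.5941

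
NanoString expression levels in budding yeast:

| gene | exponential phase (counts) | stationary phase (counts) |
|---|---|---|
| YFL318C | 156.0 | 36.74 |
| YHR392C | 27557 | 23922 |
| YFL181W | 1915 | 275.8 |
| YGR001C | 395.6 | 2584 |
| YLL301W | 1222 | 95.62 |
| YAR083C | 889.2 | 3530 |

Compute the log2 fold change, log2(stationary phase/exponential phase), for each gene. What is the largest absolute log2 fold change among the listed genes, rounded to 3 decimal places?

log2(36.74/156.0) = -2.086  (YFL318C)
log2(23922/27557) = -0.204  (YHR392C)
log2(275.8/1915) = -2.796  (YFL181W)
log2(2584/395.6) = 2.707  (YGR001C)
log2(95.62/1222) = -3.676  (YLL301W)
log2(3530/889.2) = 1.989  (YAR083C)
The largest magnitude belongs to YLL301W.

3.676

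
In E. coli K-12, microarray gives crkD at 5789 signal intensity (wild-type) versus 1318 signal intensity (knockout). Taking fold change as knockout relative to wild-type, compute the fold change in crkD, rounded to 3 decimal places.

Fold change = 1318 / 5789 = 0.2277
crkD is downregulated.

0.228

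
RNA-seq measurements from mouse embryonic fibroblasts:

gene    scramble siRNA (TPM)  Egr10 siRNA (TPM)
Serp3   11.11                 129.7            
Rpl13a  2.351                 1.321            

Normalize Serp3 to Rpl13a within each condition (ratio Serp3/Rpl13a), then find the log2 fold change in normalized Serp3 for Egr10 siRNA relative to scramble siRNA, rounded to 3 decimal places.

Serp3/Rpl13a (scramble siRNA) = 11.11 / 2.351 = 4.7256
Serp3/Rpl13a (Egr10 siRNA) = 129.7 / 1.321 = 98.183
Fold change = 98.183 / 4.7256 = 20.7767
log2(20.7767) = 4.3769

4.377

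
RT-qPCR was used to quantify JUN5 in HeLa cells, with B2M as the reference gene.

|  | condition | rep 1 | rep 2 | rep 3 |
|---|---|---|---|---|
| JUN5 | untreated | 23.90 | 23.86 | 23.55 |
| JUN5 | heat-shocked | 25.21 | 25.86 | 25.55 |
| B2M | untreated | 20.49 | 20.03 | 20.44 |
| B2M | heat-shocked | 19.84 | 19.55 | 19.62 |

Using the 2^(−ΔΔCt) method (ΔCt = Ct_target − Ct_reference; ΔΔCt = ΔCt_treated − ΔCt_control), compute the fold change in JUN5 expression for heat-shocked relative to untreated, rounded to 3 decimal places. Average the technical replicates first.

Mean Ct: JUN5 untreated 23.770; JUN5 heat-shocked 25.540; B2M untreated 20.320; B2M heat-shocked 19.670
ΔCt(untreated) = 23.770 − 20.320 = 3.450
ΔCt(heat-shocked) = 25.540 − 19.670 = 5.870
ΔΔCt = 5.870 − 3.450 = 2.420
Fold change = 2^(−2.420) = 0.1869

0.187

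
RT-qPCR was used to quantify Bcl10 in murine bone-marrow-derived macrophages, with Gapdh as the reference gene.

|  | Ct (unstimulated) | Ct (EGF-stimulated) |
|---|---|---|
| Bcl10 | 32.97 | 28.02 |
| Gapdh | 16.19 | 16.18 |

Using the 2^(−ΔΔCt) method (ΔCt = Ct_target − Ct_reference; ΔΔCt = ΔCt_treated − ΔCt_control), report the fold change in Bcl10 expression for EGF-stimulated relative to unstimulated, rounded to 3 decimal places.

ΔCt(unstimulated) = 32.970 − 16.190 = 16.780
ΔCt(EGF-stimulated) = 28.020 − 16.180 = 11.840
ΔΔCt = 11.840 − 16.780 = -4.940
Fold change = 2^(−(-4.940)) = 2^4.940 = 30.6965

30.696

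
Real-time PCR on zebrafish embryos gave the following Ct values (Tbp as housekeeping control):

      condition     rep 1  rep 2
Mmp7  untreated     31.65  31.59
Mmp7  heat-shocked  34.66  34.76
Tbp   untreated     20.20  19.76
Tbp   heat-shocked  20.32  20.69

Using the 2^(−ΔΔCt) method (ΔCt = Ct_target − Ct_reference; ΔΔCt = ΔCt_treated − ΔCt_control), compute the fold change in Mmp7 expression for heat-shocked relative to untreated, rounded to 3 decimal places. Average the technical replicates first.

Mean Ct: Mmp7 untreated 31.620; Mmp7 heat-shocked 34.710; Tbp untreated 19.980; Tbp heat-shocked 20.505
ΔCt(untreated) = 31.620 − 19.980 = 11.640
ΔCt(heat-shocked) = 34.710 − 20.505 = 14.205
ΔΔCt = 14.205 − 11.640 = 2.565
Fold change = 2^(−2.565) = 0.1690

0.169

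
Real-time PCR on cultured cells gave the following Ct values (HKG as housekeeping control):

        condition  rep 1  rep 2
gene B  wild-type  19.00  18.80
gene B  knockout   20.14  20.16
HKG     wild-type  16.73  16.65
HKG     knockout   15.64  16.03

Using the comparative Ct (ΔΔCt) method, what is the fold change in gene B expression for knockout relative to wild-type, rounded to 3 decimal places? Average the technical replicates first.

Mean Ct: gene B wild-type 18.900; gene B knockout 20.150; HKG wild-type 16.690; HKG knockout 15.835
ΔCt(wild-type) = 18.900 − 16.690 = 2.210
ΔCt(knockout) = 20.150 − 15.835 = 4.315
ΔΔCt = 4.315 − 2.210 = 2.105
Fold change = 2^(−2.105) = 0.2325

0.232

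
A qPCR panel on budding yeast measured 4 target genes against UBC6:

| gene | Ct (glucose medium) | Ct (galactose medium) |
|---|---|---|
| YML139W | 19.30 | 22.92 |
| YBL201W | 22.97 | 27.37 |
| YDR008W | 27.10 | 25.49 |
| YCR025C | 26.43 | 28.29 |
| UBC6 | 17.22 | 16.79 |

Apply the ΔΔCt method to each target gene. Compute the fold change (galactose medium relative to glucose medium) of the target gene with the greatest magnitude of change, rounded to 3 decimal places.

YML139W: ΔΔCt = (22.92−16.79) − (19.30−17.22) = 6.13 − 2.08 = 4.05; fold change = 2^-4.05 = 0.060
YBL201W: ΔΔCt = (27.37−16.79) − (22.97−17.22) = 10.58 − 5.75 = 4.83; fold change = 2^-4.83 = 0.035
YDR008W: ΔΔCt = (25.49−16.79) − (27.10−17.22) = 8.70 − 9.88 = -1.18; fold change = 2^1.18 = 2.266
YCR025C: ΔΔCt = (28.29−16.79) − (26.43−17.22) = 11.50 − 9.21 = 2.29; fold change = 2^-2.29 = 0.204
YBL201W has the largest |ΔΔCt| = 4.83.

0.035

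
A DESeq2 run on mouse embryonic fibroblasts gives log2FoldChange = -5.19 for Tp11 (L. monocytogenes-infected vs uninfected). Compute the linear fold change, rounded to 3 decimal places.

0.027

Fold change = 2^(-5.19) = 0.0274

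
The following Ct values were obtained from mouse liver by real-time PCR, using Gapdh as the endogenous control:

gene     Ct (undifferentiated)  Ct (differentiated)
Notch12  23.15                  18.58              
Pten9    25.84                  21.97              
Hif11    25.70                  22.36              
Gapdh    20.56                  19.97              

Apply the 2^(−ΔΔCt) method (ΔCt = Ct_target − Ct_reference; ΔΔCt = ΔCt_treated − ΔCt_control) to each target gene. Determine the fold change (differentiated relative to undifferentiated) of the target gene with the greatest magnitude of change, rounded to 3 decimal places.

15.780

Notch12: ΔΔCt = (18.58−19.97) − (23.15−20.56) = -1.39 − 2.59 = -3.98; fold change = 2^3.98 = 15.780
Pten9: ΔΔCt = (21.97−19.97) − (25.84−20.56) = 2.00 − 5.28 = -3.28; fold change = 2^3.28 = 9.714
Hif11: ΔΔCt = (22.36−19.97) − (25.70−20.56) = 2.39 − 5.14 = -2.75; fold change = 2^2.75 = 6.727
Notch12 has the largest |ΔΔCt| = 3.98.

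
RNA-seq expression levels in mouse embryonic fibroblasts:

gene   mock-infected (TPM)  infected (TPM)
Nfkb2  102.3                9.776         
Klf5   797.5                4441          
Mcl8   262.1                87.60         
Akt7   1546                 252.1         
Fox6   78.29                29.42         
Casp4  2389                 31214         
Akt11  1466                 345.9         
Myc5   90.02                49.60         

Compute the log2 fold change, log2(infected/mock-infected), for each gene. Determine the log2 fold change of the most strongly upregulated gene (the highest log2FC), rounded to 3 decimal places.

3.708

log2(9.776/102.3) = -3.387  (Nfkb2)
log2(4441/797.5) = 2.477  (Klf5)
log2(87.60/262.1) = -1.581  (Mcl8)
log2(252.1/1546) = -2.616  (Akt7)
log2(29.42/78.29) = -1.412  (Fox6)
log2(31214/2389) = 3.708  (Casp4)
log2(345.9/1466) = -2.083  (Akt11)
log2(49.60/90.02) = -0.860  (Myc5)
Casp4 is most strongly upregulated.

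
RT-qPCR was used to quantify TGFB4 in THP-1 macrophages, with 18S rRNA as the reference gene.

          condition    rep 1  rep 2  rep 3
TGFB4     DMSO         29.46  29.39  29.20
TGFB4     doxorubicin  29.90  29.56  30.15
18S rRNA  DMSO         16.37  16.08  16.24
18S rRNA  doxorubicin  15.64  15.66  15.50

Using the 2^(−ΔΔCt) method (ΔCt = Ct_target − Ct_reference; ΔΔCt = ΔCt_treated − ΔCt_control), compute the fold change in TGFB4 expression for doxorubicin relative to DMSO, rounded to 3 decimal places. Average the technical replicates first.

Mean Ct: TGFB4 DMSO 29.350; TGFB4 doxorubicin 29.870; 18S rRNA DMSO 16.230; 18S rRNA doxorubicin 15.600
ΔCt(DMSO) = 29.350 − 16.230 = 13.120
ΔCt(doxorubicin) = 29.870 − 15.600 = 14.270
ΔΔCt = 14.270 − 13.120 = 1.150
Fold change = 2^(−1.150) = 0.4506

0.451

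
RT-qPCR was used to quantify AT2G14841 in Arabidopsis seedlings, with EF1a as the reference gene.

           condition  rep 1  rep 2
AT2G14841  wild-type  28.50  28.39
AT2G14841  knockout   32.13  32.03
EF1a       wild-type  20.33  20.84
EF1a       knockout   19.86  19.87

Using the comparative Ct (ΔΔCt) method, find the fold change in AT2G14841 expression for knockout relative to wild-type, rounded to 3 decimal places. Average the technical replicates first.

Mean Ct: AT2G14841 wild-type 28.445; AT2G14841 knockout 32.080; EF1a wild-type 20.585; EF1a knockout 19.865
ΔCt(wild-type) = 28.445 − 20.585 = 7.860
ΔCt(knockout) = 32.080 − 19.865 = 12.215
ΔΔCt = 12.215 − 7.860 = 4.355
Fold change = 2^(−4.355) = 0.0489

0.049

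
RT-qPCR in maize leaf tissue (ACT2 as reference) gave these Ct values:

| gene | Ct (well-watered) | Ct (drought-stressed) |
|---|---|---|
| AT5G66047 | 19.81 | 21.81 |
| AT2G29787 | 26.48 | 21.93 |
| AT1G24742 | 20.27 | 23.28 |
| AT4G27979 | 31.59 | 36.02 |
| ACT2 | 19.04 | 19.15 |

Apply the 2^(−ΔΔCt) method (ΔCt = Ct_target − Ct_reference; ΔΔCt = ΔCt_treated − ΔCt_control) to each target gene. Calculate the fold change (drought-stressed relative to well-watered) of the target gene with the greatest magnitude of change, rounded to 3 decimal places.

25.281

AT5G66047: ΔΔCt = (21.81−19.15) − (19.81−19.04) = 2.66 − 0.77 = 1.89; fold change = 2^-1.89 = 0.270
AT2G29787: ΔΔCt = (21.93−19.15) − (26.48−19.04) = 2.78 − 7.44 = -4.66; fold change = 2^4.66 = 25.281
AT1G24742: ΔΔCt = (23.28−19.15) − (20.27−19.04) = 4.13 − 1.23 = 2.90; fold change = 2^-2.90 = 0.134
AT4G27979: ΔΔCt = (36.02−19.15) − (31.59−19.04) = 16.87 − 12.55 = 4.32; fold change = 2^-4.32 = 0.050
AT2G29787 has the largest |ΔΔCt| = 4.66.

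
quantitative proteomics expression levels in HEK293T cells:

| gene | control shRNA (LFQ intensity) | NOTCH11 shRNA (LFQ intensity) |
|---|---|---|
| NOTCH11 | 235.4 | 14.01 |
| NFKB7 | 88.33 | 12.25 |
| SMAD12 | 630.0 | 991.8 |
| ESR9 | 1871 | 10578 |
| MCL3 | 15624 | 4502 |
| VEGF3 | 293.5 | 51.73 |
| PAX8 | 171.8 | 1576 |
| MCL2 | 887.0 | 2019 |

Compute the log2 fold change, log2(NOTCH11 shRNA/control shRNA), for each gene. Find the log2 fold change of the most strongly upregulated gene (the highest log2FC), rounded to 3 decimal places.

3.197

log2(14.01/235.4) = -4.071  (NOTCH11)
log2(12.25/88.33) = -2.850  (NFKB7)
log2(991.8/630.0) = 0.655  (SMAD12)
log2(10578/1871) = 2.499  (ESR9)
log2(4502/15624) = -1.795  (MCL3)
log2(51.73/293.5) = -2.504  (VEGF3)
log2(1576/171.8) = 3.197  (PAX8)
log2(2019/887.0) = 1.187  (MCL2)
PAX8 is most strongly upregulated.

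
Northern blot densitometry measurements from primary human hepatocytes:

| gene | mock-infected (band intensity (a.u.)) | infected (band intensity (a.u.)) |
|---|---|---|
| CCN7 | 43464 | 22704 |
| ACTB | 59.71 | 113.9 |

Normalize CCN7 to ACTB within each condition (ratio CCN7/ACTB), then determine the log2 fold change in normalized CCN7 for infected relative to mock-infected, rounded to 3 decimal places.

-1.869

CCN7/ACTB (mock-infected) = 43464 / 59.71 = 727.92
CCN7/ACTB (infected) = 22704 / 113.9 = 199.33
Fold change = 199.33 / 727.92 = 0.2738
log2(0.2738) = -1.8686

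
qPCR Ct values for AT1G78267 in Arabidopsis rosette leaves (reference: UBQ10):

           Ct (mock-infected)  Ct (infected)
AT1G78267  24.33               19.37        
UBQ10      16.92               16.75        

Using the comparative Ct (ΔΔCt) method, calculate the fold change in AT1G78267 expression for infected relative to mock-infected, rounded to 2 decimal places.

ΔCt(mock-infected) = 24.330 − 16.920 = 7.410
ΔCt(infected) = 19.370 − 16.750 = 2.620
ΔΔCt = 2.620 − 7.410 = -4.790
Fold change = 2^(−(-4.790)) = 2^4.790 = 27.665

27.67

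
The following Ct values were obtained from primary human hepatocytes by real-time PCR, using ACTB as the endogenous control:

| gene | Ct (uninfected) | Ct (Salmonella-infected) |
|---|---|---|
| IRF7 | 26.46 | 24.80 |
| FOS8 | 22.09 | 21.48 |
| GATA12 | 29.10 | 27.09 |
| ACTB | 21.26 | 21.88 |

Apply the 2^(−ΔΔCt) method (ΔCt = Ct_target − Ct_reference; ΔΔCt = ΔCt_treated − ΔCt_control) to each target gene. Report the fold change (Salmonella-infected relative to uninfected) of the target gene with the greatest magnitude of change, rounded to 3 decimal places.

6.190

IRF7: ΔΔCt = (24.80−21.88) − (26.46−21.26) = 2.92 − 5.20 = -2.28; fold change = 2^2.28 = 4.857
FOS8: ΔΔCt = (21.48−21.88) − (22.09−21.26) = -0.40 − 0.83 = -1.23; fold change = 2^1.23 = 2.346
GATA12: ΔΔCt = (27.09−21.88) − (29.10−21.26) = 5.21 − 7.84 = -2.63; fold change = 2^2.63 = 6.190
GATA12 has the largest |ΔΔCt| = 2.63.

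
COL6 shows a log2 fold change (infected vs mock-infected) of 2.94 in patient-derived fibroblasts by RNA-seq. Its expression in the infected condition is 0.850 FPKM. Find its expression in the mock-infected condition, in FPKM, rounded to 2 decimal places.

0.11

Fold change = 2^(2.94) = 7.6741
mock-infected expression = 0.850 / 7.6741 = 0.11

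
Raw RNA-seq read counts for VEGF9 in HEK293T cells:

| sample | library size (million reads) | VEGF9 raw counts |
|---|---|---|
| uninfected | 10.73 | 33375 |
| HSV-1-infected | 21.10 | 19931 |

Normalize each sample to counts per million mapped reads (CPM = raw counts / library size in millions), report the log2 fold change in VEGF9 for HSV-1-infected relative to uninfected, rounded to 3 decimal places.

CPM(uninfected) = 33375 / 10.73 = 3110.4380
CPM(HSV-1-infected) = 19931 / 21.10 = 944.5972
Fold change = 944.5972 / 3110.4380 = 0.30369
log2(0.30369) = -1.7193

-1.719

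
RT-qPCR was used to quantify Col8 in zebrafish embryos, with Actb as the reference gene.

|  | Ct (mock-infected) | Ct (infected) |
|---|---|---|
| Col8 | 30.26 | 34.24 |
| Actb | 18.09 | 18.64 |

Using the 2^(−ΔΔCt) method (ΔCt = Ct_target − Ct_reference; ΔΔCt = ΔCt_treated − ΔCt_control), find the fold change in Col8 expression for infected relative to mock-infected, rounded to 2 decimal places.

0.09

ΔCt(mock-infected) = 30.260 − 18.090 = 12.170
ΔCt(infected) = 34.240 − 18.640 = 15.600
ΔΔCt = 15.600 − 12.170 = 3.430
Fold change = 2^(−3.430) = 0.093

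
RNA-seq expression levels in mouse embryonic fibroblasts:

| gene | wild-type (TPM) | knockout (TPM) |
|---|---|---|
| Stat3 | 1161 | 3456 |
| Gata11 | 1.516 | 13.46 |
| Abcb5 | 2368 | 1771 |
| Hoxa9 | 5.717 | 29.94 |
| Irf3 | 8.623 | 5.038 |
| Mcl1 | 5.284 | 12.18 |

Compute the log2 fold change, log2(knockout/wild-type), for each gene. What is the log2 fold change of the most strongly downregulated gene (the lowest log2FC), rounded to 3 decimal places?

log2(3456/1161) = 1.574  (Stat3)
log2(13.46/1.516) = 3.150  (Gata11)
log2(1771/2368) = -0.419  (Abcb5)
log2(29.94/5.717) = 2.389  (Hoxa9)
log2(5.038/8.623) = -0.775  (Irf3)
log2(12.18/5.284) = 1.205  (Mcl1)
Irf3 is most strongly downregulated.

-0.775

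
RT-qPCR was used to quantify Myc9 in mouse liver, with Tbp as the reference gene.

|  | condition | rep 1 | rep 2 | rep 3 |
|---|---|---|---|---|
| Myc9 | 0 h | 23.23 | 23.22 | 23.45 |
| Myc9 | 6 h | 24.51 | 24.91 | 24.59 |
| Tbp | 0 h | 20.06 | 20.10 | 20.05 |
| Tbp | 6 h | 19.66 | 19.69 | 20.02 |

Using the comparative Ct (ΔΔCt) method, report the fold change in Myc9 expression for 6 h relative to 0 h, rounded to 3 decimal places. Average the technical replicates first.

Mean Ct: Myc9 0 h 23.300; Myc9 6 h 24.670; Tbp 0 h 20.070; Tbp 6 h 19.790
ΔCt(0 h) = 23.300 − 20.070 = 3.230
ΔCt(6 h) = 24.670 − 19.790 = 4.880
ΔΔCt = 4.880 − 3.230 = 1.650
Fold change = 2^(−1.650) = 0.3186

0.319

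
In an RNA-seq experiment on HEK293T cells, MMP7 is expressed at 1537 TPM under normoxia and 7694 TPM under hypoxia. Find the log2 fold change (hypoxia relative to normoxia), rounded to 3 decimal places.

2.324

Fold change = 7694 / 1537 = 5.0059
log2(5.0059) = 2.3236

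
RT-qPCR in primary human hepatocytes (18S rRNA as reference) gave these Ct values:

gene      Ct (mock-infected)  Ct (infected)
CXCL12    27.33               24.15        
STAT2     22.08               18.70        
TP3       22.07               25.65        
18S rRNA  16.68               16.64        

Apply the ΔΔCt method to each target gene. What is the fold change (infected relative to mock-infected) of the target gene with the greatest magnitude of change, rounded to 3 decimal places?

0.081

CXCL12: ΔΔCt = (24.15−16.64) − (27.33−16.68) = 7.51 − 10.65 = -3.14; fold change = 2^3.14 = 8.815
STAT2: ΔΔCt = (18.70−16.64) − (22.08−16.68) = 2.06 − 5.40 = -3.34; fold change = 2^3.34 = 10.126
TP3: ΔΔCt = (25.65−16.64) − (22.07−16.68) = 9.01 − 5.39 = 3.62; fold change = 2^-3.62 = 0.081
TP3 has the largest |ΔΔCt| = 3.62.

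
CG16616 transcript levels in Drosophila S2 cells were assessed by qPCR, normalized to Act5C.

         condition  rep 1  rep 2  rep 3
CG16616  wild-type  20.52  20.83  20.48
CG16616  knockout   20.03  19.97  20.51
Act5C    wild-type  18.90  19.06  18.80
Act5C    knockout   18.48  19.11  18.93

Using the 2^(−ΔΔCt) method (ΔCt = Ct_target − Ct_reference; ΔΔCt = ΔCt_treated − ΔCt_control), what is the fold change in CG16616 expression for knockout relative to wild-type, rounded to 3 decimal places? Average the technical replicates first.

Mean Ct: CG16616 wild-type 20.610; CG16616 knockout 20.170; Act5C wild-type 18.920; Act5C knockout 18.840
ΔCt(wild-type) = 20.610 − 18.920 = 1.690
ΔCt(knockout) = 20.170 − 18.840 = 1.330
ΔΔCt = 1.330 − 1.690 = -0.360
Fold change = 2^(−(-0.360)) = 2^0.360 = 1.2834

1.283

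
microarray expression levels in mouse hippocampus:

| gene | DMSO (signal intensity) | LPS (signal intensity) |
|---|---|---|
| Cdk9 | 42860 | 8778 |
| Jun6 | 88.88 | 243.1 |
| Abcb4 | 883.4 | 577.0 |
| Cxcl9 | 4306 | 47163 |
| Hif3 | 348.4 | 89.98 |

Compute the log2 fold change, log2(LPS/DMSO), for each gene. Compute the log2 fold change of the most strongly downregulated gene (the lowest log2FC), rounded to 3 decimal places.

-2.288

log2(8778/42860) = -2.288  (Cdk9)
log2(243.1/88.88) = 1.452  (Jun6)
log2(577.0/883.4) = -0.614  (Abcb4)
log2(47163/4306) = 3.453  (Cxcl9)
log2(89.98/348.4) = -1.953  (Hif3)
Cdk9 is most strongly downregulated.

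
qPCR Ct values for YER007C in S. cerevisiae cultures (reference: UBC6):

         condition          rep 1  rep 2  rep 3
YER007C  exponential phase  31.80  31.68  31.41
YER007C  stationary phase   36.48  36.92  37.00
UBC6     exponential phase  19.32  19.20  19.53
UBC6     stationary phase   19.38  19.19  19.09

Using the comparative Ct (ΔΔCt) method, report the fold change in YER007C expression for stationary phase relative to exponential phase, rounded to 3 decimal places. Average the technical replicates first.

Mean Ct: YER007C exponential phase 31.630; YER007C stationary phase 36.800; UBC6 exponential phase 19.350; UBC6 stationary phase 19.220
ΔCt(exponential phase) = 31.630 − 19.350 = 12.280
ΔCt(stationary phase) = 36.800 − 19.220 = 17.580
ΔΔCt = 17.580 − 12.280 = 5.300
Fold change = 2^(−5.300) = 0.0254

0.025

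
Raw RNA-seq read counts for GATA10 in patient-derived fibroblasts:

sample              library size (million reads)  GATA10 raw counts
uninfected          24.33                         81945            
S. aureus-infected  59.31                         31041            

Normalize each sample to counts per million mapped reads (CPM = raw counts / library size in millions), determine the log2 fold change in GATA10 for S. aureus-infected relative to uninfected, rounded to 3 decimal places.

CPM(uninfected) = 81945 / 24.33 = 3368.0641
CPM(S. aureus-infected) = 31041 / 59.31 = 523.3687
Fold change = 523.3687 / 3368.0641 = 0.15539
log2(0.15539) = -2.6860

-2.686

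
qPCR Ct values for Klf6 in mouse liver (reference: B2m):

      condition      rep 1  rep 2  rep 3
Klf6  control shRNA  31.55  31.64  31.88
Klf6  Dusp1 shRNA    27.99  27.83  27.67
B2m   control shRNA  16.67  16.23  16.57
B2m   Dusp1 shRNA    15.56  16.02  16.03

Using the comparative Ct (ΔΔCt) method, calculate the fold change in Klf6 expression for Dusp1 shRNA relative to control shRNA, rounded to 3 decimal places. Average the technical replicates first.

Mean Ct: Klf6 control shRNA 31.690; Klf6 Dusp1 shRNA 27.830; B2m control shRNA 16.490; B2m Dusp1 shRNA 15.870
ΔCt(control shRNA) = 31.690 − 16.490 = 15.200
ΔCt(Dusp1 shRNA) = 27.830 − 15.870 = 11.960
ΔΔCt = 11.960 − 15.200 = -3.240
Fold change = 2^(−(-3.240)) = 2^3.240 = 9.4479

9.448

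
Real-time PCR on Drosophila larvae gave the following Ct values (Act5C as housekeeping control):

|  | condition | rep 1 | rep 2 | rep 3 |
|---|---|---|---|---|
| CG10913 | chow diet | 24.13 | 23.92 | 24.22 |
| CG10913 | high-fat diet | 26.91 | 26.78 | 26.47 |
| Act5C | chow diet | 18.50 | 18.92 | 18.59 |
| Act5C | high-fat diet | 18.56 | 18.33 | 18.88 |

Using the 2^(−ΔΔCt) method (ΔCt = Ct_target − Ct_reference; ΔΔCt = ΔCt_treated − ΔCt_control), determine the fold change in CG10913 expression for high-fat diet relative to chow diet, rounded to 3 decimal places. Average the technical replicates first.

Mean Ct: CG10913 chow diet 24.090; CG10913 high-fat diet 26.720; Act5C chow diet 18.670; Act5C high-fat diet 18.590
ΔCt(chow diet) = 24.090 − 18.670 = 5.420
ΔCt(high-fat diet) = 26.720 − 18.590 = 8.130
ΔΔCt = 8.130 − 5.420 = 2.710
Fold change = 2^(−2.710) = 0.1528

0.153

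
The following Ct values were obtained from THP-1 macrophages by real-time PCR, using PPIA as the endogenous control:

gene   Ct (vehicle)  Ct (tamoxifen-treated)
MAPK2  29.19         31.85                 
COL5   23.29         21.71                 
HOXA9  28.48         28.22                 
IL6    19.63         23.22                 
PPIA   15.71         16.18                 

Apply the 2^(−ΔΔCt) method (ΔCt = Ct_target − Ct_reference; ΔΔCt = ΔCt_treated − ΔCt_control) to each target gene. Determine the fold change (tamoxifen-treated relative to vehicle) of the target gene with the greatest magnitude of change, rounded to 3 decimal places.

MAPK2: ΔΔCt = (31.85−16.18) − (29.19−15.71) = 15.67 − 13.48 = 2.19; fold change = 2^-2.19 = 0.219
COL5: ΔΔCt = (21.71−16.18) − (23.29−15.71) = 5.53 − 7.58 = -2.05; fold change = 2^2.05 = 4.141
HOXA9: ΔΔCt = (28.22−16.18) − (28.48−15.71) = 12.04 − 12.77 = -0.73; fold change = 2^0.73 = 1.659
IL6: ΔΔCt = (23.22−16.18) − (19.63−15.71) = 7.04 − 3.92 = 3.12; fold change = 2^-3.12 = 0.115
IL6 has the largest |ΔΔCt| = 3.12.

0.115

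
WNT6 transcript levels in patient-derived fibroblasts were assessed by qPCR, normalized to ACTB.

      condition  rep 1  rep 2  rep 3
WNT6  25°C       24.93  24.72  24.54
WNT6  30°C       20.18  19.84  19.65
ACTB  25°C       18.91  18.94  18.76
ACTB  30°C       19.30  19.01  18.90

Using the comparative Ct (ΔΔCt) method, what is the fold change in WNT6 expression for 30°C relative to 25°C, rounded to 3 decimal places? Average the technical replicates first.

Mean Ct: WNT6 25°C 24.730; WNT6 30°C 19.890; ACTB 25°C 18.870; ACTB 30°C 19.070
ΔCt(25°C) = 24.730 − 18.870 = 5.860
ΔCt(30°C) = 19.890 − 19.070 = 0.820
ΔΔCt = 0.820 − 5.860 = -5.040
Fold change = 2^(−(-5.040)) = 2^5.040 = 32.8996

32.900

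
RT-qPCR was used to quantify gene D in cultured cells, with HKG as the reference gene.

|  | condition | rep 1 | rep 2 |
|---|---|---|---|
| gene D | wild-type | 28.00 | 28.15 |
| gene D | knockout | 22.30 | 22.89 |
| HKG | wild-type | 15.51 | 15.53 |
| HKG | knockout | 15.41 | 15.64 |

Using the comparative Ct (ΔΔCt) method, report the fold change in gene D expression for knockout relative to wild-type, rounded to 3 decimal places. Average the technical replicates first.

Mean Ct: gene D wild-type 28.075; gene D knockout 22.595; HKG wild-type 15.520; HKG knockout 15.525
ΔCt(wild-type) = 28.075 − 15.520 = 12.555
ΔCt(knockout) = 22.595 − 15.525 = 7.070
ΔΔCt = 7.070 − 12.555 = -5.485
Fold change = 2^(−(-5.485)) = 2^5.485 = 44.7867

44.787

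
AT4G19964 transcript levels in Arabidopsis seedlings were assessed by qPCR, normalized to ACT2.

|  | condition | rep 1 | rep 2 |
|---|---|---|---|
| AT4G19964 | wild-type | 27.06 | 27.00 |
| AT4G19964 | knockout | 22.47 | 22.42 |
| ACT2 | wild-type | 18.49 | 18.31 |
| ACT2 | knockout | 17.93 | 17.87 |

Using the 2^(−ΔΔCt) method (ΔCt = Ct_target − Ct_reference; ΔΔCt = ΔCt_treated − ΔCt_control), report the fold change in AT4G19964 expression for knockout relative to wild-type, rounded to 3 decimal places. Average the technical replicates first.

Mean Ct: AT4G19964 wild-type 27.030; AT4G19964 knockout 22.445; ACT2 wild-type 18.400; ACT2 knockout 17.900
ΔCt(wild-type) = 27.030 − 18.400 = 8.630
ΔCt(knockout) = 22.445 − 17.900 = 4.545
ΔΔCt = 4.545 − 8.630 = -4.085
Fold change = 2^(−(-4.085)) = 2^4.085 = 16.9710

16.971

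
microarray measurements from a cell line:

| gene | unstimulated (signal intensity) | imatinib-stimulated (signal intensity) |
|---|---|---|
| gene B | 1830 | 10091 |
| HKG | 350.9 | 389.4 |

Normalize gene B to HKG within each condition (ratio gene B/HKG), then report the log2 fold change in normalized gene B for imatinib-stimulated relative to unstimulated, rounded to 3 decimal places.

2.313

gene B/HKG (unstimulated) = 1830 / 350.9 = 5.2152
gene B/HKG (imatinib-stimulated) = 10091 / 389.4 = 25.914
Fold change = 25.914 / 5.2152 = 4.9690
log2(4.9690) = 2.3130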